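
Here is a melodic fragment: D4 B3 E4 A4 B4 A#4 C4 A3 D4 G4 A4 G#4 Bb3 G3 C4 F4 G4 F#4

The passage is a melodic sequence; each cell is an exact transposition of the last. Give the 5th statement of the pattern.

Taking 6-note groups, the heads are D4, C4, Bb3: the pattern moves down a 2nd.
Carrying on: Ab3 → Gb3.
So cell 5 is Gb3 Eb3 Ab3 Db4 Eb4 D4.

Gb3 Eb3 Ab3 Db4 Eb4 D4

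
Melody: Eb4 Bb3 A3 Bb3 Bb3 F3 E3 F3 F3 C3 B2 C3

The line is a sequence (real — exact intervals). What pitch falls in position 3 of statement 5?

C#2

Grouping in 4s, the 3rd note of each cell is A3, E3, B2.
Extending down a 4th: F#2 → C#2.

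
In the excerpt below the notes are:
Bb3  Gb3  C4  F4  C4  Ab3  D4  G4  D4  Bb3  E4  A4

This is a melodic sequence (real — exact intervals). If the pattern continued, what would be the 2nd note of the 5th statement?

D4

With 4-note cells, note 2 of each statement runs Gb3, Ab3, Bb3.
Extending up a 2nd: C4 → D4.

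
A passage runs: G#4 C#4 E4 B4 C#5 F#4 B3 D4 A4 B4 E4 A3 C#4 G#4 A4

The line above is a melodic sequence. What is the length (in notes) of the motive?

Try groups of 5 (3 cells in 15 notes):
G#4 C#4 E4 B4 C#5 | F#4 B3 D4 A4 B4 | E4 A3 C#4 G#4 A4
Every group is a transposition down a 2nd of the one before; no shorter unit works.

5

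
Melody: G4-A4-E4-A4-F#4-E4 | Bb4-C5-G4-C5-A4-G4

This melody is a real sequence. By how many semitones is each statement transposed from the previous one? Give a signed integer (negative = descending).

3

With a 6-note motive the entries are G4, Bb4, each up a 3rd from the previous.
G4 to Bb4 spans +3 semitones.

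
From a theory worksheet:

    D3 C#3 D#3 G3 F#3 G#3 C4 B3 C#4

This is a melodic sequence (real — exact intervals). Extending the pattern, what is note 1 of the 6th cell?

Eb5

The unit is 3 notes. Position-1 pitches of the 3 shown cells: D3, G3, C4.
Extending up a 4th: F4 → Bb4 → Eb5.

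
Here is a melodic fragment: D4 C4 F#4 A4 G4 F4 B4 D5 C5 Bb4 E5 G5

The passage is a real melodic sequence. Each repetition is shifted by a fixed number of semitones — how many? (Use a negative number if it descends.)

With a 4-note motive the entries are D4, G4, C5, each up a 4th from the previous.
Counting half-steps from D4 to G4: 5.

5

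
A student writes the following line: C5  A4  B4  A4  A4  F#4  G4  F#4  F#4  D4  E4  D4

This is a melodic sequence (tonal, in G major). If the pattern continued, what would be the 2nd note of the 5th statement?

G3

With 4-note cells, note 2 of each statement runs A4, F#4, D4.
Carrying that down a 3rd forward: B3 → G3.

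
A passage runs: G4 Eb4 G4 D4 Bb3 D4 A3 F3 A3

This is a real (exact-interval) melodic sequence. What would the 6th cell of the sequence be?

F#2 D2 F#2

Taking 3-note groups, the heads are G4, D4, A3: the pattern moves down a 4th.
Extending down a 4th: E3 → B2 → F#2.
Statement 6 starts on F#2 and keeps the same exact contour: F#2 D2 F#2.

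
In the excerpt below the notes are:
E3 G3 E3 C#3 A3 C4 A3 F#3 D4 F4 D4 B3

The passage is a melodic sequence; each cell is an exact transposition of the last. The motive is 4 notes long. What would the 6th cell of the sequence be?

F5 Ab5 F5 D5

With a 4-note motive the entries are E3, A3, D4, each up a 4th from the previous.
Extending up a 4th: G4 → C5 → F5.
So cell 6 is F5 Ab5 F5 D5.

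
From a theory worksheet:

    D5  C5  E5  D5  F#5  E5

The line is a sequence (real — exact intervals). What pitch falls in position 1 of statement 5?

A#5

With 2-note cells, note 1 of each statement runs D5, E5, F#5.
Extending up a 2nd: G#5 → A#5.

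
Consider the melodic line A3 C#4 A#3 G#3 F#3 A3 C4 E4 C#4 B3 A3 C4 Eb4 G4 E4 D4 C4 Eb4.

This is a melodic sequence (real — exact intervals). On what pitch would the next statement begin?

The 6-note cells begin on A3, C4, Eb4 — each up a 3rd from the last.
The next head, up a 3rd from Eb4, is Gb4.

Gb4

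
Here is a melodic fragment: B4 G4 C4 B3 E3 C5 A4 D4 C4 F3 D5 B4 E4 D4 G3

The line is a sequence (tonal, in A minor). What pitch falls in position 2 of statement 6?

With 5-note cells, note 2 of each statement runs G4, A4, B4.
Carrying that up a 2nd forward: C5 → D5 → E5.

E5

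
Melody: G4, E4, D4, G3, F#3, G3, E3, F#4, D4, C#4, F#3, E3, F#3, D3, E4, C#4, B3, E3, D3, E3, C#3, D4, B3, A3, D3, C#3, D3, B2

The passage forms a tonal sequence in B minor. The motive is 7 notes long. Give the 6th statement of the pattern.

B3 G3 F#3 B2 A2 B2 G2

Taking 7-note groups, the heads are G4, F#4, E4, D4: the pattern moves down a 2nd.
Carrying on: C#4 → B3.
Statement 6 starts on B3 and keeps the same diatonic contour: B3 G3 F#3 B2 A2 B2 G2.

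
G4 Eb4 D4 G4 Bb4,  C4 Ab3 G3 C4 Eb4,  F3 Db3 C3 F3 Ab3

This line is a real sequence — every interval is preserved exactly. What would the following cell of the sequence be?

Bb2 Gb2 F2 Bb2 Db3

The 5-note cells begin on G4, C4, F3 — each down a 5th from the last.
Statement 4 starts on Bb2 and keeps the same exact contour: Bb2 Gb2 F2 Bb2 Db3.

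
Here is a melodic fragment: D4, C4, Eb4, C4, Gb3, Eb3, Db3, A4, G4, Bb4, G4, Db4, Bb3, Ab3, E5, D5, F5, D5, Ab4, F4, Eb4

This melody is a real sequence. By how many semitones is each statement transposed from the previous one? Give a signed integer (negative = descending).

With a 7-note motive the entries are D4, A4, E5, each up a 5th from the previous.
D4 to A4 spans +7 semitones.

7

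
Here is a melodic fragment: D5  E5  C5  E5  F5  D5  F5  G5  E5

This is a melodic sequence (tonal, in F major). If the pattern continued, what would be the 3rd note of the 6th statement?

Grouping in 3s, the 3rd note of each cell is C5, D5, E5.
Each moves up a 2nd. Continuing: F5 → G5 → A5.

A5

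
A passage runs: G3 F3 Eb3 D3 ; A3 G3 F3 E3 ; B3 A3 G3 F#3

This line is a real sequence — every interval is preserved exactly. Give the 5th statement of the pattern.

Unit = 4 notes; the statements start on G3, A3, B3, moving up a 2nd each time.
Carrying on: C#4 → D#4.
So cell 5 is D#4 C#4 B3 A#3.

D#4 C#4 B3 A#3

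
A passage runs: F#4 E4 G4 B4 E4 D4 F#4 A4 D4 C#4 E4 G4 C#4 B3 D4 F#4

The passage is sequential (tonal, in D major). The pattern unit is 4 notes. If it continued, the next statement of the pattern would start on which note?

B3

The 4-note cells begin on F#4, E4, D4, C#4 — each down a 2nd from the last.
One more step down a 2nd gives B3.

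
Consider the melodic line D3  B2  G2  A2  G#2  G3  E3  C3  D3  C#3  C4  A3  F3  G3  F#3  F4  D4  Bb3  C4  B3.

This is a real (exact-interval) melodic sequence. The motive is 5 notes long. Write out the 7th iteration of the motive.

Taking 5-note groups, the heads are D3, G3, C4, F4: the pattern moves up a 4th.
Carrying on: Bb4 → Eb5 → Ab5.
So cell 7 is Ab5 F5 Db5 Eb5 D5.

Ab5 F5 Db5 Eb5 D5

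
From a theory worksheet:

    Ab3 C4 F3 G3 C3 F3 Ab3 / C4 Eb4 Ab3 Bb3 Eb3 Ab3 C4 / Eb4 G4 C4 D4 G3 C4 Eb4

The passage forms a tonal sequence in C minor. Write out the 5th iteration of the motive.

Bb4 D5 G4 Ab4 D4 G4 Bb4

With a 7-note motive the entries are Ab3, C4, Eb4, each up a 3rd from the previous.
Continuing the starts: G4 → Bb4.
From Bb4 the diatonic shape gives Bb4 D5 G4 Ab4 D4 G4 Bb4.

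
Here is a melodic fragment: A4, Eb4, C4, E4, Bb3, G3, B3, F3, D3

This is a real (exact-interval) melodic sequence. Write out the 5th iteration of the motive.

Taking 3-note groups, the heads are A4, E4, B3: the pattern moves down a 4th.
Continuing the starts: F#3 → C#3.
From C#3 the exact shape gives C#3 G2 E2.

C#3 G2 E2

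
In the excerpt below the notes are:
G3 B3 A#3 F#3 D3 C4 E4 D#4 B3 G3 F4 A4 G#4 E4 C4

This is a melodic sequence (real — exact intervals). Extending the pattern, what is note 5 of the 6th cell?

The unit is 5 notes. Position-5 pitches of the 3 shown cells: D3, G3, C4.
Carrying that up a 4th forward: F4 → Bb4 → Eb5.

Eb5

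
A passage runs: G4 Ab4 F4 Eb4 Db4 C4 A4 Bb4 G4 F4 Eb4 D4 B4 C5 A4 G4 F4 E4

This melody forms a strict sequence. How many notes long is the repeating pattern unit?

6

Try groups of 6 (3 cells in 18 notes):
G4 Ab4 F4 Eb4 Db4 C4 | A4 Bb4 G4 F4 Eb4 D4 | B4 C5 A4 G4 F4 E4
Each cell is the previous one up a 2nd — so the unit is 6 notes.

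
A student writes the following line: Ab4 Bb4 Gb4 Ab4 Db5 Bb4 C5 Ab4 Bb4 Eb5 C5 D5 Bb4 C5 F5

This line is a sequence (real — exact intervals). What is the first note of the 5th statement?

The 5-note cells begin on Ab4, Bb4, C5 — each up a 2nd from the last.
Continuing: D5 → E5. Statement 5 starts on E5.

E5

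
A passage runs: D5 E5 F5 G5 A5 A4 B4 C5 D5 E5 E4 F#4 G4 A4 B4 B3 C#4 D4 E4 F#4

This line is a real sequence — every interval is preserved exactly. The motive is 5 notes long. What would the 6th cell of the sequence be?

With a 5-note motive the entries are D5, A4, E4, B3, each down a 4th from the previous.
Extending down a 4th: F#3 → C#3.
So cell 6 is C#3 D#3 E3 F#3 G#3.

C#3 D#3 E3 F#3 G#3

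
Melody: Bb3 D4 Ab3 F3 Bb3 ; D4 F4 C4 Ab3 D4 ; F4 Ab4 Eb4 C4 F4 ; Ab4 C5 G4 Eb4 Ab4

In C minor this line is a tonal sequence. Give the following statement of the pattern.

C5 Eb5 Bb4 G4 C5

The 5-note cells begin on Bb3, D4, F4, Ab4 — each up a 3rd from the last.
From C5 the diatonic shape gives C5 Eb5 Bb4 G4 C5.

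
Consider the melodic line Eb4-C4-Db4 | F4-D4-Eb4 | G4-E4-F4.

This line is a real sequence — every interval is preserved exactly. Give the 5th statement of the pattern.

With a 3-note motive the entries are Eb4, F4, G4, each up a 2nd from the previous.
Continuing the starts: A4 → B4.
Statement 5 starts on B4 and keeps the same exact contour: B4 G#4 A4.

B4 G#4 A4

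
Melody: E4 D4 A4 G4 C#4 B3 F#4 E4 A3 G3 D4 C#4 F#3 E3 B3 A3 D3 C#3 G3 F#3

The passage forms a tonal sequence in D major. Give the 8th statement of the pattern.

The 4-note cells begin on E4, C#4, A3, F#3, D3 — each down a 3rd from the last.
Extending down a 3rd: B2 → G2 → E2.
Statement 8 starts on E2 and keeps the same diatonic contour: E2 D2 A2 G2.

E2 D2 A2 G2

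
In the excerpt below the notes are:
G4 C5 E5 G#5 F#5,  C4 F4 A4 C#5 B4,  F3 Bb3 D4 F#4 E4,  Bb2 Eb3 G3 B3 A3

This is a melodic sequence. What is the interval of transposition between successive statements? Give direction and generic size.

down a 5th

With a 5-note motive the entries are G4, C4, F3, Bb2, each down a 5th from the previous.
From G4 to C4: down a 5th.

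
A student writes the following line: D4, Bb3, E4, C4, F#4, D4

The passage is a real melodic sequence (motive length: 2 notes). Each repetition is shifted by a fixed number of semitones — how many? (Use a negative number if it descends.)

Taking 2-note groups, the heads are D4, E4, F#4: the pattern moves up a 2nd.
D4 to E4 spans +2 semitones.

2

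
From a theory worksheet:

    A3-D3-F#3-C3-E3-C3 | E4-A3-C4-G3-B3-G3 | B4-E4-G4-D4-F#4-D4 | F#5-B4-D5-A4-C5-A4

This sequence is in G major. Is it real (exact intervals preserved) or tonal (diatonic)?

Every note is diatonic to G major.
Cell 1 has +4 semitones from note 2 to 3, but cell 2 has +3 — the interval quality changes while the contour stays the same, which is the hallmark of a tonal sequence.

tonal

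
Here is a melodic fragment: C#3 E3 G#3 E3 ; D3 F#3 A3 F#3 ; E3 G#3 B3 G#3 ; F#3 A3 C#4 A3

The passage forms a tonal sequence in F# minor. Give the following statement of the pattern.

The 4-note cells begin on C#3, D3, E3, F#3 — each up a 2nd from the last.
So cell 5 is G#3 B3 D4 B3.

G#3 B3 D4 B3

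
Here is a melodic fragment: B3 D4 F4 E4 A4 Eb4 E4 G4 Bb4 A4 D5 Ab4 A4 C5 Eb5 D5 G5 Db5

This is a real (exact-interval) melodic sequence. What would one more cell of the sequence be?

Taking 6-note groups, the heads are B3, E4, A4: the pattern moves up a 4th.
Statement 4 starts on D5 and keeps the same exact contour: D5 F5 Ab5 G5 C6 Gb5.

D5 F5 Ab5 G5 C6 Gb5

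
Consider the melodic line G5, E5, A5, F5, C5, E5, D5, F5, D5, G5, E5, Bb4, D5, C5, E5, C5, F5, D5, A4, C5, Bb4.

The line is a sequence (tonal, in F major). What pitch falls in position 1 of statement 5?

C5

The unit is 7 notes. Position-1 pitches of the 3 shown cells: G5, F5, E5.
Extending down a 2nd: D5 → C5.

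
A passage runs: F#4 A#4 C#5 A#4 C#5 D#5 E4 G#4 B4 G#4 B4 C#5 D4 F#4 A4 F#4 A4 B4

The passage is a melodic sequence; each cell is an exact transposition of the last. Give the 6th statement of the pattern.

Ab3 C4 Eb4 C4 Eb4 F4

Taking 6-note groups, the heads are F#4, E4, D4: the pattern moves down a 2nd.
Carrying on: C4 → Bb3 → Ab3.
From Ab3 the exact shape gives Ab3 C4 Eb4 C4 Eb4 F4.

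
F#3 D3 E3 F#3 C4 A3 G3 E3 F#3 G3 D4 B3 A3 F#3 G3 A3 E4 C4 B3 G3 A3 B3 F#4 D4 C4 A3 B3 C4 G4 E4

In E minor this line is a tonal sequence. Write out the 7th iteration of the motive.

With a 6-note motive the entries are F#3, G3, A3, B3, C4, each up a 2nd from the previous.
Extending up a 2nd: D4 → E4.
From E4 the diatonic shape gives E4 C4 D4 E4 B4 G4.

E4 C4 D4 E4 B4 G4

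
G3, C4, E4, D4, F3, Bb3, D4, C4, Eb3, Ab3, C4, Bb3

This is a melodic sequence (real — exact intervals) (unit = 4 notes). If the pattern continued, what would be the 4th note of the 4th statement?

With 4-note cells, note 4 of each statement runs D4, C4, Bb3.
From Bb3, down a 2nd gives Ab3.

Ab3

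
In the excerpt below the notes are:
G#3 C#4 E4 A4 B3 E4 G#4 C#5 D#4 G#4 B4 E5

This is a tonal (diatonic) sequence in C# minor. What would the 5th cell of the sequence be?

The 4-note cells begin on G#3, B3, D#4 — each up a 3rd from the last.
Continuing the starts: F#4 → A4.
Statement 5 starts on A4 and keeps the same diatonic contour: A4 D#5 F#5 B5.

A4 D#5 F#5 B5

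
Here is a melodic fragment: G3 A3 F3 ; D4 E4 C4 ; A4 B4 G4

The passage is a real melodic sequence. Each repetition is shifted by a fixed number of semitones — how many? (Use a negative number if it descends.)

Unit = 3 notes; the statements start on G3, D4, A4, moving up a 5th each time.
G3 to D4 spans +7 semitones.

7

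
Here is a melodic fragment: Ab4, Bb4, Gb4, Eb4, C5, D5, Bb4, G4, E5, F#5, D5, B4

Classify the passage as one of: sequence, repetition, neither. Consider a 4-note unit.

Each 4-note cell is the previous one transposed up a 3rd.

sequence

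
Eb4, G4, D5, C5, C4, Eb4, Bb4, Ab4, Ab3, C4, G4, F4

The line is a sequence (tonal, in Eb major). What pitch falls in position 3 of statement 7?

F3

With 4-note cells, note 3 of each statement runs D5, Bb4, G4.
Extending down a 3rd: Eb4 → C4 → Ab3 → F3.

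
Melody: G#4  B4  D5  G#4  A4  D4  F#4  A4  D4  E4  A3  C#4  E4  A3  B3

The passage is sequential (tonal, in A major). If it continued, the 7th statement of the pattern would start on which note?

C#2

Unit = 5 notes; the statements start on G#4, D4, A3, moving down a 4th each time.
Continuing: E3 → B2 → F#2 → C#2. Statement 7 starts on C#2.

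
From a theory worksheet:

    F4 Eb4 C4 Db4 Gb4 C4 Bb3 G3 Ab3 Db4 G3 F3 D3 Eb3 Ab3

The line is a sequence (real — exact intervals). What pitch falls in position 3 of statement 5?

E2

The unit is 5 notes. Position-3 pitches of the 3 shown cells: C4, G3, D3.
Carrying that down a 4th forward: A2 → E2.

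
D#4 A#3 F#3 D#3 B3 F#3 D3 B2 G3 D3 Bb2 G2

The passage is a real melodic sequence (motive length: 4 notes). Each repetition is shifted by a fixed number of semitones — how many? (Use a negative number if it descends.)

The 4-note cells begin on D#4, B3, G3 — each down a 3rd from the last.
Counting half-steps from D#4 to B3: -4.

-4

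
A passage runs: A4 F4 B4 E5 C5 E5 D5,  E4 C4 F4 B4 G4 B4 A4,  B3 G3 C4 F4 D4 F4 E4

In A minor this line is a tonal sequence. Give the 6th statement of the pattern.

G2 E2 A2 D3 B2 D3 C3

Unit = 7 notes; the statements start on A4, E4, B3, moving down a 4th each time.
Continuing the starts: F3 → C3 → G2.
So cell 6 is G2 E2 A2 D3 B2 D3 C3.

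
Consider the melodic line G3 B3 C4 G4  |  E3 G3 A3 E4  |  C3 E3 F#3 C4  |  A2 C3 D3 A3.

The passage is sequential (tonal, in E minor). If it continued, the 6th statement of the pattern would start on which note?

D2

With a 4-note motive the entries are G3, E3, C3, A2, each down a 3rd from the previous.
Extending the heads down a 3rd: F#2 → D2.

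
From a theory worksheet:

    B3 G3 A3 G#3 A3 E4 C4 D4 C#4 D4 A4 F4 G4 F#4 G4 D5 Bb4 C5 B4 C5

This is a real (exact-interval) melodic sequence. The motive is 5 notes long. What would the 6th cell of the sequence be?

With a 5-note motive the entries are B3, E4, A4, D5, each up a 4th from the previous.
Carrying on: G5 → C6.
From C6 the exact shape gives C6 Ab5 Bb5 A5 Bb5.

C6 Ab5 Bb5 A5 Bb5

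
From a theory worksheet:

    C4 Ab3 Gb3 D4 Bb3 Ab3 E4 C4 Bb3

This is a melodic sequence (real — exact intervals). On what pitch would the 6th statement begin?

The 3-note cells begin on C4, D4, E4 — each up a 2nd from the last.
Continuing: F#4 → G#4 → A#4. Statement 6 starts on A#4.

A#4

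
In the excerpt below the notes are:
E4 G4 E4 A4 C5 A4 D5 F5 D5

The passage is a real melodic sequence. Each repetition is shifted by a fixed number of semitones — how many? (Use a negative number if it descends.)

With a 3-note motive the entries are E4, A4, D5, each up a 4th from the previous.
Counting half-steps from E4 to A4: 5.

5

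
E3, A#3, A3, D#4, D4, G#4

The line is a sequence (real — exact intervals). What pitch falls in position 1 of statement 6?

The unit is 2 notes. Position-1 pitches of the 3 shown cells: E3, A3, D4.
Carrying that up a 4th forward: G4 → C5 → F5.

F5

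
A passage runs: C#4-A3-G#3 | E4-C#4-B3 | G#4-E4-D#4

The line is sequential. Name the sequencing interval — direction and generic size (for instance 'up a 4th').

With a 3-note motive the entries are C#4, E4, G#4, each up a 3rd from the previous.
From C#4 to E4: up a 3rd.

up a 3rd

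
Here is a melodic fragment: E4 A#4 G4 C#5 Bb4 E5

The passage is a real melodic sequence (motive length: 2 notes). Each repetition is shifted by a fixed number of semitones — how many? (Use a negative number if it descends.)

3

Taking 2-note groups, the heads are E4, G4, Bb4: the pattern moves up a 3rd.
E4 to G4 spans +3 semitones.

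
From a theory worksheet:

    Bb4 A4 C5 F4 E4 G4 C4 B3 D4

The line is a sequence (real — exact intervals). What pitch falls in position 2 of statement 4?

Grouping in 3s, the 2nd note of each cell is A4, E4, B3.
One more down a 4th gives F#3.

F#3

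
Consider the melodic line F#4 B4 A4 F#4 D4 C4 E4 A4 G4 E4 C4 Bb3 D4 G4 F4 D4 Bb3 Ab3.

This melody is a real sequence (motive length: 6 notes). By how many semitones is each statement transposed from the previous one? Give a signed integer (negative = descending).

Unit = 6 notes; the statements start on F#4, E4, D4, moving down a 2nd each time.
Counting half-steps from F#4 to E4: -2.

-2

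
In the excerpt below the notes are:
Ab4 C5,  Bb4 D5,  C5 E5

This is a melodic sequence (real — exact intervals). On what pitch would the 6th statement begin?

F#5

With a 2-note motive the entries are Ab4, Bb4, C5, each up a 2nd from the previous.
Continuing: D5 → E5 → F#5. Statement 6 starts on F#5.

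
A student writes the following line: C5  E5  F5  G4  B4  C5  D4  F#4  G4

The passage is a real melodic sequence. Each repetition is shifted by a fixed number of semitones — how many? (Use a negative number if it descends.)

-5

Taking 3-note groups, the heads are C5, G4, D4: the pattern moves down a 4th.
C5→G4 is 67 − 72 = -5 semitones.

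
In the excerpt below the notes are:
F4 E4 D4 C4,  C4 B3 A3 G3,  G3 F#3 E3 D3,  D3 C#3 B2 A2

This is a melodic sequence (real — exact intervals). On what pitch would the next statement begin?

A2

The 4-note cells begin on F4, C4, G3, D3 — each down a 4th from the last.
The next head, down a 4th from D3, is A2.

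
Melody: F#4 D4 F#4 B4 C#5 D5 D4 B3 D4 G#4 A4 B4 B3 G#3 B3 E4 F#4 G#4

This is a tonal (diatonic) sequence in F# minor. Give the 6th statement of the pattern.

Unit = 6 notes; the statements start on F#4, D4, B3, moving down a 3rd each time.
Carrying on: G#3 → E3 → C#3.
So cell 6 is C#3 A2 C#3 F#3 G#3 A3.

C#3 A2 C#3 F#3 G#3 A3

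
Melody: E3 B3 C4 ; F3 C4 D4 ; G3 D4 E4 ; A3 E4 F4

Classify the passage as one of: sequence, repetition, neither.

Each 3-note cell is the previous one transposed up a 2nd.

sequence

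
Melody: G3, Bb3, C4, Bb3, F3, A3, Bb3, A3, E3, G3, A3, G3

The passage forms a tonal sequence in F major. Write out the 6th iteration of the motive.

Unit = 4 notes; the statements start on G3, F3, E3, moving down a 2nd each time.
Carrying on: D3 → C3 → Bb2.
Statement 6 starts on Bb2 and keeps the same diatonic contour: Bb2 D3 E3 D3.

Bb2 D3 E3 D3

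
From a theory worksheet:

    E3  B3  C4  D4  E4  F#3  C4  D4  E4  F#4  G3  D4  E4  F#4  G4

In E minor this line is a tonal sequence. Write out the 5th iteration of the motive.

Unit = 5 notes; the statements start on E3, F#3, G3, moving up a 2nd each time.
Carrying on: A3 → B3.
So cell 5 is B3 F#4 G4 A4 B4.

B3 F#4 G4 A4 B4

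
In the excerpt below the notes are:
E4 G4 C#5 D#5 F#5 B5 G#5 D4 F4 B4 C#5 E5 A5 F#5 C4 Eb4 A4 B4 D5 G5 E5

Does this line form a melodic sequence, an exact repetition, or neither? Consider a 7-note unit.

sequence

Each 7-note cell is the previous one transposed down a 2nd.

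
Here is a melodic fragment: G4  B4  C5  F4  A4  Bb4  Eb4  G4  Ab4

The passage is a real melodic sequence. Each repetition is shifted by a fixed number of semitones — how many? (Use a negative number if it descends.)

With a 3-note motive the entries are G4, F4, Eb4, each down a 2nd from the previous.
G4 to F4 spans -2 semitones.

-2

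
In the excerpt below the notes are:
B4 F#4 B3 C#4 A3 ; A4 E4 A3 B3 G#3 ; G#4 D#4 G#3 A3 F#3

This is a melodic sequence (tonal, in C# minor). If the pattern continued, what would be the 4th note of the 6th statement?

With 5-note cells, note 4 of each statement runs C#4, B3, A3.
Each moves down a 2nd. Continuing: G#3 → F#3 → E3.

E3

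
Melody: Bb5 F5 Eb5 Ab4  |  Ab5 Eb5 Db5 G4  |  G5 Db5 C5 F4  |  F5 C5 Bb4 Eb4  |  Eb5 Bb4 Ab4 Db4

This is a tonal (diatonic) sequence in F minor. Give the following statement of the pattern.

The 4-note cells begin on Bb5, Ab5, G5, F5, Eb5 — each down a 2nd from the last.
From Db5 the diatonic shape gives Db5 Ab4 G4 C4.

Db5 Ab4 G4 C4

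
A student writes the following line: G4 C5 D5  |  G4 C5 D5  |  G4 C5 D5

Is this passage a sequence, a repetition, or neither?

Each 3-note cell is identical (G4 C5 D5), restated at the same pitch.

repetition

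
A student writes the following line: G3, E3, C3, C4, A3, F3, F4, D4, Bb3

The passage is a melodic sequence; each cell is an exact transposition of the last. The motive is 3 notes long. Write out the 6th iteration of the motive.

Taking 3-note groups, the heads are G3, C4, F4: the pattern moves up a 4th.
Carrying on: Bb4 → Eb5 → Ab5.
Statement 6 starts on Ab5 and keeps the same exact contour: Ab5 F5 Db5.

Ab5 F5 Db5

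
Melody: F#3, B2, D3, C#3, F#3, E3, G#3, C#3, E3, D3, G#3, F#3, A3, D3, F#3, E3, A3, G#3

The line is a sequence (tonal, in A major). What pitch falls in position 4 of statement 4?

Grouping in 6s, the 4th note of each cell is C#3, D3, E3.
One more up a 2nd gives F#3.

F#3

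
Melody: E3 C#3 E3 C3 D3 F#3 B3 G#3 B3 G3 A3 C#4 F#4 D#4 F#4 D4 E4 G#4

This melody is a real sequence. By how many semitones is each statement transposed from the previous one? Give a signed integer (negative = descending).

With a 6-note motive the entries are E3, B3, F#4, each up a 5th from the previous.
E3→B3 is 59 − 52 = 7 semitones.

7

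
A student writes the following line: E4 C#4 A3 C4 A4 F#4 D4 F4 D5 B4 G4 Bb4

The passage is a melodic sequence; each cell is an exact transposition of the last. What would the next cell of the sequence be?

With a 4-note motive the entries are E4, A4, D5, each up a 4th from the previous.
From G5 the exact shape gives G5 E5 C5 Eb5.

G5 E5 C5 Eb5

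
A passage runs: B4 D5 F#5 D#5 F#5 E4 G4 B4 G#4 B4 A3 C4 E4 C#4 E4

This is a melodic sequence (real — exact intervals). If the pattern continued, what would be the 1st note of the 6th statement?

C2

Grouping in 5s, the 1st note of each cell is B4, E4, A3.
Each moves down a 5th. Continuing: D3 → G2 → C2.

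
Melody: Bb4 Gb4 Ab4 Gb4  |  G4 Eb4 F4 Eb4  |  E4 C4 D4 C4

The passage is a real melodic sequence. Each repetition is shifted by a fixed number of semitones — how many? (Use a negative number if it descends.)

-3

Unit = 4 notes; the statements start on Bb4, G4, E4, moving down a 3rd each time.
Bb4→G4 is 67 − 70 = -3 semitones.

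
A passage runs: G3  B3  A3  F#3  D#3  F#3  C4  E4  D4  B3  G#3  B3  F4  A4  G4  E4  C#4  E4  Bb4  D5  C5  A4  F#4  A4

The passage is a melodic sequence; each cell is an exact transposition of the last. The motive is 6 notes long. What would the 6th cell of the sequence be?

Unit = 6 notes; the statements start on G3, C4, F4, Bb4, moving up a 4th each time.
Continuing the starts: Eb5 → Ab5.
So cell 6 is Ab5 C6 Bb5 G5 E5 G5.

Ab5 C6 Bb5 G5 E5 G5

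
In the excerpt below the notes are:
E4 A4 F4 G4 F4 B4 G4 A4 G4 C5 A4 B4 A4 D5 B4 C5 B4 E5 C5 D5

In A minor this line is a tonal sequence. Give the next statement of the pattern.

C5 F5 D5 E5

Unit = 4 notes; the statements start on E4, F4, G4, A4, B4, moving up a 2nd each time.
So cell 6 is C5 F5 D5 E5.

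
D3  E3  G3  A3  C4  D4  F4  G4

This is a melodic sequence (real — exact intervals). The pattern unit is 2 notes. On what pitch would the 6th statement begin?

Unit = 2 notes; the statements start on D3, G3, C4, F4, moving up a 4th each time.
Continuing: Bb4 → Eb5. Statement 6 starts on Eb5.

Eb5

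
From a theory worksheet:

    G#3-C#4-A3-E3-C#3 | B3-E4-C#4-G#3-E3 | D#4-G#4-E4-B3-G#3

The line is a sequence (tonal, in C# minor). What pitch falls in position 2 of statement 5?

D#5

Grouping in 5s, the 2nd note of each cell is C#4, E4, G#4.
Carrying that up a 3rd forward: B4 → D#5.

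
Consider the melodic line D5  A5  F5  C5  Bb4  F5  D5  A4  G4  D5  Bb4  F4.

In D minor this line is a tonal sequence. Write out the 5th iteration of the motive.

Taking 4-note groups, the heads are D5, Bb4, G4: the pattern moves down a 3rd.
Carrying on: E4 → C4.
So cell 5 is C4 G4 E4 Bb3.

C4 G4 E4 Bb3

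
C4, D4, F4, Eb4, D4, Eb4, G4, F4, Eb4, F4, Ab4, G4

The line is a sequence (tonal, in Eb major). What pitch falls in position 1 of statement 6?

With 4-note cells, note 1 of each statement runs C4, D4, Eb4.
Carrying that up a 2nd forward: F4 → G4 → Ab4.

Ab4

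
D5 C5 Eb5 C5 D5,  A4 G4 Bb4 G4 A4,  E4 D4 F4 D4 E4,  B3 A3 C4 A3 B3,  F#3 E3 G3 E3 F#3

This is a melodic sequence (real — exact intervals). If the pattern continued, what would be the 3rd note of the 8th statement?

With 5-note cells, note 3 of each statement runs Eb5, Bb4, F4, C4, G3.
Extending down a 4th: D3 → A2 → E2.

E2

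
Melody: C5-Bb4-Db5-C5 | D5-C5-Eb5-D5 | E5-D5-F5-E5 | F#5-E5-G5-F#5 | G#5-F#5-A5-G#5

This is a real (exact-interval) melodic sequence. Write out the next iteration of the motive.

A#5 G#5 B5 A#5

Unit = 4 notes; the statements start on C5, D5, E5, F#5, G#5, moving up a 2nd each time.
So cell 6 is A#5 G#5 B5 A#5.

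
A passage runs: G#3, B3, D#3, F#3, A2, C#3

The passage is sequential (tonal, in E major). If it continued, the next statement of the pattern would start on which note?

With a 2-note motive the entries are G#3, D#3, A2, each down a 4th from the previous.
One more step down a 4th gives E2.

E2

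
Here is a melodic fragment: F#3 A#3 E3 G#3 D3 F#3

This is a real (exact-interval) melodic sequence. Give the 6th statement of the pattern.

The 2-note cells begin on F#3, E3, D3 — each down a 2nd from the last.
Carrying on: C3 → Bb2 → Ab2.
From Ab2 the exact shape gives Ab2 C3.

Ab2 C3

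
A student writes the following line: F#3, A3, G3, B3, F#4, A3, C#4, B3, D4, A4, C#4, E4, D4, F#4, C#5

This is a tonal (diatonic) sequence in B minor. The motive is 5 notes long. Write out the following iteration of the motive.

E4 G4 F#4 A4 E5

The 5-note cells begin on F#3, A3, C#4 — each up a 3rd from the last.
Statement 4 starts on E4 and keeps the same diatonic contour: E4 G4 F#4 A4 E5.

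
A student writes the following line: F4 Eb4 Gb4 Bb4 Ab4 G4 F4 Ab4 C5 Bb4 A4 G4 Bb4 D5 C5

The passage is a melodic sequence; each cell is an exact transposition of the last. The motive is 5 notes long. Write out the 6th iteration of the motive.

D#5 C#5 E5 G#5 F#5

Taking 5-note groups, the heads are F4, G4, A4: the pattern moves up a 2nd.
Carrying on: B4 → C#5 → D#5.
So cell 6 is D#5 C#5 E5 G#5 F#5.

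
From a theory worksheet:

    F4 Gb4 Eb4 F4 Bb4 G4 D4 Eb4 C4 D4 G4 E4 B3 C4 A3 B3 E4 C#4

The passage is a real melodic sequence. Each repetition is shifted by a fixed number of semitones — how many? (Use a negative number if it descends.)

The 6-note cells begin on F4, D4, B3 — each down a 3rd from the last.
F4 to D4 spans -3 semitones.

-3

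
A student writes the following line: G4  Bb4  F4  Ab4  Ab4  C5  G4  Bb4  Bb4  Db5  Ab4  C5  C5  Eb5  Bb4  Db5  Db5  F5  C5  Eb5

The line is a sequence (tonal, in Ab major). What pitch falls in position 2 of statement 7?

The unit is 4 notes. Position-2 pitches of the 5 shown cells: Bb4, C5, Db5, Eb5, F5.
Carrying that up a 2nd forward: G5 → Ab5.

Ab5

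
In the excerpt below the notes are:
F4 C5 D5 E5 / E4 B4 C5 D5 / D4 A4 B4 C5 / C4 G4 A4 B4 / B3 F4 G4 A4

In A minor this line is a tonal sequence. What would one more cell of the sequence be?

A3 E4 F4 G4

With a 4-note motive the entries are F4, E4, D4, C4, B3, each down a 2nd from the previous.
From A3 the diatonic shape gives A3 E4 F4 G4.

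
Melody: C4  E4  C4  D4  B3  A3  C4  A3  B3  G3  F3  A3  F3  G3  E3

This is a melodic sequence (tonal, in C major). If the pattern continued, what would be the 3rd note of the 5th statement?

Grouping in 5s, the 3rd note of each cell is C4, A3, F3.
Extending down a 3rd: D3 → B2.

B2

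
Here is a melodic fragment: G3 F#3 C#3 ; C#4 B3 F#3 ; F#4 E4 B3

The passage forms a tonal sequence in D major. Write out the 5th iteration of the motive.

Unit = 3 notes; the statements start on G3, C#4, F#4, moving up a 4th each time.
Carrying on: B4 → E5.
So cell 5 is E5 D5 A4.

E5 D5 A4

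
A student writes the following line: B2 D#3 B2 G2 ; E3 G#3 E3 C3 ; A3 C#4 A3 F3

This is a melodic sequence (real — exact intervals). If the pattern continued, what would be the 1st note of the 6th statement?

C5

The unit is 4 notes. Position-1 pitches of the 3 shown cells: B2, E3, A3.
Each moves up a 4th. Continuing: D4 → G4 → C5.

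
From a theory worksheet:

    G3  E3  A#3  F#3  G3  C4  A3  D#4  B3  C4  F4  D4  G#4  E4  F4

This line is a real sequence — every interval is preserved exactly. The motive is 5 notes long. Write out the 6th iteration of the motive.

The 5-note cells begin on G3, C4, F4 — each up a 4th from the last.
Extending up a 4th: Bb4 → Eb5 → Ab5.
So cell 6 is Ab5 F5 B5 G5 Ab5.

Ab5 F5 B5 G5 Ab5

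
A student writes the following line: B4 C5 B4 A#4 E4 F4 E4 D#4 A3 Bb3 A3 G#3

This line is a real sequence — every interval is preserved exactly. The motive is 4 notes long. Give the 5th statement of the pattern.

With a 4-note motive the entries are B4, E4, A3, each down a 5th from the previous.
Extending down a 5th: D3 → G2.
From G2 the exact shape gives G2 Ab2 G2 F#2.

G2 Ab2 G2 F#2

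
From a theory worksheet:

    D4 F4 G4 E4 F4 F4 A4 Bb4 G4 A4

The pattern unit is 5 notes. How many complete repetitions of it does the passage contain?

2

10 notes in groups of 5 gives 10/5 = 2 statements.
Starts: D4, F4 — each up a 3rd.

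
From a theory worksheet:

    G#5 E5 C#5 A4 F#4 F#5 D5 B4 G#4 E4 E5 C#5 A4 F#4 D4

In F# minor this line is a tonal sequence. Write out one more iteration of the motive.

Unit = 5 notes; the statements start on G#5, F#5, E5, moving down a 2nd each time.
Statement 4 starts on D5 and keeps the same diatonic contour: D5 B4 G#4 E4 C#4.

D5 B4 G#4 E4 C#4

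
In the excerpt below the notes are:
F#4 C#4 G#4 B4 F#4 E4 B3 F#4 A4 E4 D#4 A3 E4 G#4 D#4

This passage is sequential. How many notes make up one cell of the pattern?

Try groups of 5 (3 cells in 15 notes):
F#4 C#4 G#4 B4 F#4 | E4 B3 F#4 A4 E4 | D#4 A3 E4 G#4 D#4
Each cell is the previous one down a 2nd — so the unit is 5 notes.

5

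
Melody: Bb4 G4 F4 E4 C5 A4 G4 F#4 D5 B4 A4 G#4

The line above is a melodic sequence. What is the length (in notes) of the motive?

There are 12 notes; a 4-note unit gives 3 cells:
Bb4 G4 F4 E4 | C5 A4 G4 F#4 | D5 B4 A4 G#4
Each cell is the previous one up a 2nd — so the unit is 4 notes.

4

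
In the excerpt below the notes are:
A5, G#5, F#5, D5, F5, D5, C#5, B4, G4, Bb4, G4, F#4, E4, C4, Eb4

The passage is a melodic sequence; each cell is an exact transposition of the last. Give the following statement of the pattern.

Unit = 5 notes; the statements start on A5, D5, G4, moving down a 5th each time.
Statement 4 starts on C4 and keeps the same exact contour: C4 B3 A3 F3 Ab3.

C4 B3 A3 F3 Ab3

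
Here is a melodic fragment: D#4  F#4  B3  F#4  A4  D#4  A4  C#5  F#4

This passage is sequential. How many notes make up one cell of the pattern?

3

There are 9 notes; a 3-note unit gives 3 cells:
D#4 F#4 B3 | F#4 A4 D#4 | A4 C#5 F#4
Each cell is the previous one up a 3rd — so the unit is 3 notes.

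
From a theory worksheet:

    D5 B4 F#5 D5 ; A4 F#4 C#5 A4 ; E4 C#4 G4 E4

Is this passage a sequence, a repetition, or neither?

sequence

Each 4-note cell is the previous one transposed down a 4th.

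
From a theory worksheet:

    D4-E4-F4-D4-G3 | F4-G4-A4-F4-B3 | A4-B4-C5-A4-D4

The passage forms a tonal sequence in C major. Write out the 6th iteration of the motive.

G5 A5 B5 G5 C5

The 5-note cells begin on D4, F4, A4 — each up a 3rd from the last.
Continuing the starts: C5 → E5 → G5.
Statement 6 starts on G5 and keeps the same diatonic contour: G5 A5 B5 G5 C5.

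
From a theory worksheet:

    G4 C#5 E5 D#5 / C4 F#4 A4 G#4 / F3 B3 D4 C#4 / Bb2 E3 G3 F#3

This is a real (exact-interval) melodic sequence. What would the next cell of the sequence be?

Eb2 A2 C3 B2

With a 4-note motive the entries are G4, C4, F3, Bb2, each down a 5th from the previous.
So cell 5 is Eb2 A2 C3 B2.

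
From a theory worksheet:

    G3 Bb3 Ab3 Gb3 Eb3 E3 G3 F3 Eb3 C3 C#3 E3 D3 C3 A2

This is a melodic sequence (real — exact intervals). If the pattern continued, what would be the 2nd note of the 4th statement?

C#3

With 5-note cells, note 2 of each statement runs Bb3, G3, E3.
From E3, down a 3rd gives C#3.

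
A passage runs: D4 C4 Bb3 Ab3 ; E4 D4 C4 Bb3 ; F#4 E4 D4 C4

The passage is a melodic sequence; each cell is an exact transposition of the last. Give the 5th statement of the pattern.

A#4 G#4 F#4 E4

Unit = 4 notes; the statements start on D4, E4, F#4, moving up a 2nd each time.
Extending up a 2nd: G#4 → A#4.
Statement 5 starts on A#4 and keeps the same exact contour: A#4 G#4 F#4 E4.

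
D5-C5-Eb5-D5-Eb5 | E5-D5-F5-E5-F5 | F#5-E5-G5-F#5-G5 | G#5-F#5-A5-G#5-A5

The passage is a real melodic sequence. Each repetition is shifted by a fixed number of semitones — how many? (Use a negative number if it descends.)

Unit = 5 notes; the statements start on D5, E5, F#5, G#5, moving up a 2nd each time.
D5 to E5 spans +2 semitones.

2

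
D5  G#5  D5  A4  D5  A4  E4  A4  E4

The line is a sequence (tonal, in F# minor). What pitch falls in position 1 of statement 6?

C#3

The unit is 3 notes. Position-1 pitches of the 3 shown cells: D5, A4, E4.
Extending down a 4th: B3 → F#3 → C#3.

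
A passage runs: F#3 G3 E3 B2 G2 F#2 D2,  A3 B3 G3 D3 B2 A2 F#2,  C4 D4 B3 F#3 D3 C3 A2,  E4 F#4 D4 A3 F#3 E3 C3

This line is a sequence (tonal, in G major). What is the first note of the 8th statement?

Unit = 7 notes; the statements start on F#3, A3, C4, E4, moving up a 3rd each time.
Extending the heads up a 3rd: G4 → B4 → D5 → F#5.

F#5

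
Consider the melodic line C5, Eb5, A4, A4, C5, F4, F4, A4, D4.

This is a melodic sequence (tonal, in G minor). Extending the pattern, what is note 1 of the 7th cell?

The unit is 3 notes. Position-1 pitches of the 3 shown cells: C5, A4, F4.
Carrying that down a 3rd forward: D4 → Bb3 → G3 → Eb3.

Eb3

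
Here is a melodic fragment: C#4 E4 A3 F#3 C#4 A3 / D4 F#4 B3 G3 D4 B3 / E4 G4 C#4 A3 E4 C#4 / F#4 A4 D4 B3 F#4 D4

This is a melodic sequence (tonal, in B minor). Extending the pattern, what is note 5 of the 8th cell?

With 6-note cells, note 5 of each statement runs C#4, D4, E4, F#4.
Each moves up a 2nd. Continuing: G4 → A4 → B4 → C#5.

C#5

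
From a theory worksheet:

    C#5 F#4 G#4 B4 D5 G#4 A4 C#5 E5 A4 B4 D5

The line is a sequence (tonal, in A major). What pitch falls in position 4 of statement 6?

G#5

Grouping in 4s, the 4th note of each cell is B4, C#5, D5.
Each moves up a 2nd. Continuing: E5 → F#5 → G#5.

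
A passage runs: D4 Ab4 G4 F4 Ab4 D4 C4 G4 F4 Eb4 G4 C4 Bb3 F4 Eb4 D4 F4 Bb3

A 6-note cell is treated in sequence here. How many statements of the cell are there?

3

18 notes in groups of 6 gives 18/6 = 3 statements.
Starts: D4, C4, Bb3 — each down a 2nd.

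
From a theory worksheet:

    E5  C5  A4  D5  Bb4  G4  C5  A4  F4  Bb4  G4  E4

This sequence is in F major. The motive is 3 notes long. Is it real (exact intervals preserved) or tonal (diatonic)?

Every note is diatonic to F major.
Cell 1 has -4 semitones from note 1 to 2, but cell 3 has -3 — the interval quality changes while the contour stays the same, which is the hallmark of a tonal sequence.

tonal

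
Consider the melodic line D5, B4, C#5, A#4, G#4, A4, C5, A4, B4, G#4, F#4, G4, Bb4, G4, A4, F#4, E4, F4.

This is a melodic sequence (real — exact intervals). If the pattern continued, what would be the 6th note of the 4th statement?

Eb4

With 6-note cells, note 6 of each statement runs A4, G4, F4.
From F4, down a 2nd gives Eb4.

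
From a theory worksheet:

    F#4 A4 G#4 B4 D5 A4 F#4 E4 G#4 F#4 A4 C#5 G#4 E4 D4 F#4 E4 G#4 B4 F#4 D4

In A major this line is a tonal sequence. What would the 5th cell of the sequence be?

With a 7-note motive the entries are F#4, E4, D4, each down a 2nd from the previous.
Continuing the starts: C#4 → B3.
From B3 the diatonic shape gives B3 D4 C#4 E4 G#4 D4 B3.

B3 D4 C#4 E4 G#4 D4 B3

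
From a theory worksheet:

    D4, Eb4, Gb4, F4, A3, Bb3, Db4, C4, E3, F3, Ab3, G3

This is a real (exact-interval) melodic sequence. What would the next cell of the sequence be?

Unit = 4 notes; the statements start on D4, A3, E3, moving down a 4th each time.
So cell 4 is B2 C3 Eb3 D3.

B2 C3 Eb3 D3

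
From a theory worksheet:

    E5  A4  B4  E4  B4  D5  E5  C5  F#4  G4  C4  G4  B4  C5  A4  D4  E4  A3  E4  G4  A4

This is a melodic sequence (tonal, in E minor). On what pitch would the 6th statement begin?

With a 7-note motive the entries are E5, C5, A4, each down a 3rd from the previous.
Extending the heads down a 3rd: F#4 → D4 → B3.

B3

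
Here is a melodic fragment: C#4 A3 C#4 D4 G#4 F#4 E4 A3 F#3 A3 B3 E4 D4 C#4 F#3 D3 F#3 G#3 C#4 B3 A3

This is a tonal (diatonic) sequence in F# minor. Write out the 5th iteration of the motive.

Taking 7-note groups, the heads are C#4, A3, F#3: the pattern moves down a 3rd.
Continuing the starts: D3 → B2.
So cell 5 is B2 G#2 B2 C#3 F#3 E3 D3.

B2 G#2 B2 C#3 F#3 E3 D3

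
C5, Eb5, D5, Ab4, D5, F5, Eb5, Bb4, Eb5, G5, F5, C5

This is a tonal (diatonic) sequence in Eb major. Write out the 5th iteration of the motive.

G5 Bb5 Ab5 Eb5

With a 4-note motive the entries are C5, D5, Eb5, each up a 2nd from the previous.
Carrying on: F5 → G5.
From G5 the diatonic shape gives G5 Bb5 Ab5 Eb5.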